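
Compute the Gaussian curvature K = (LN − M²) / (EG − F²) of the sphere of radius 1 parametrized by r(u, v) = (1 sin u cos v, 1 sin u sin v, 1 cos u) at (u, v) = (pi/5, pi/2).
K = 1

Coefficients of the first fundamental form: E = 1, F = 0, G = sin(u)^2.
Coefficients of the second fundamental form: L = -sin(u)/Abs(sin(u)), M = 0, N = -sin(u)^3/Abs(sin(u)).
Assemble K = (LN − M²)/(EG − F²) = 1. At (u, v) = (pi/5, pi/2): K = 1.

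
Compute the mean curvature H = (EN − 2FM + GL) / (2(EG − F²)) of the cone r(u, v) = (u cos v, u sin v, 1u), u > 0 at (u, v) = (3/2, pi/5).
H = sqrt(2)/6

With E = 2, F = 0, G = u^2, L = 0, M = 0, N = sqrt(2)*u^2/(2*Abs(u)), assemble
  H = (EN − 2FM + GL) / (2(EG − F²)) = sqrt(2)/(4*Abs(u)).
At (u, v) = (3/2, pi/5): H = sqrt(2)/6.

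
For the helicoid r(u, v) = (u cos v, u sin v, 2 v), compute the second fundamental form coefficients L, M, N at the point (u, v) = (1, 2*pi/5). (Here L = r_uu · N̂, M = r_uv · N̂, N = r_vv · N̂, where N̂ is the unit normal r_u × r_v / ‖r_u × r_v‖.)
L = 0;  M = -2*sqrt(5)/5;  N = 0

Compute the unit normal N̂(u, v) = (2*sin(v)/sqrt(u^2 + 4), -2*cos(v)/sqrt(u^2 + 4), u/sqrt(u^2 + 4)), and the second partials r_uu, r_uv, r_vv. Take dot products:
  L(u, v) = r_uu · N̂ = 0,
  M(u, v) = r_uv · N̂ = -2/sqrt(u^2 + 4),
  N(u, v) = r_vv · N̂ = 0.
Evaluating at (u, v) = (1, 2*pi/5):
  L = 0, M = -2*sqrt(5)/5, N = 0.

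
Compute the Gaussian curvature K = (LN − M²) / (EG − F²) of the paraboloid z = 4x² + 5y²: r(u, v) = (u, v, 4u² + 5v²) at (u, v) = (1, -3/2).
K = 4/4205

Coefficients of the first fundamental form: E = 64*u^2 + 1, F = 80*u*v, G = 100*v^2 + 1.
Coefficients of the second fundamental form: L = 8/sqrt(64*u^2 + 100*v^2 + 1), M = 0, N = 10/sqrt(64*u^2 + 100*v^2 + 1).
Assemble K = (LN − M²)/(EG − F²) = 80/(4096*u^4 + 12800*u^2*v^2 + 128*u^2 + 10000*v^4 + 200*v^2 + 1). At (u, v) = (1, -3/2): K = 4/4205.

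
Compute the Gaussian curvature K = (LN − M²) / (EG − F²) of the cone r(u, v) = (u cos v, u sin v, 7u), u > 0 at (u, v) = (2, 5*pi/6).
K = 0

Coefficients of the first fundamental form: E = 50, F = 0, G = u^2.
Coefficients of the second fundamental form: L = 0, M = 0, N = 7*sqrt(2)*u^2/(10*Abs(u)).
Assemble K = (LN − M²)/(EG − F²) = 0. At (u, v) = (2, 5*pi/6): K = 0.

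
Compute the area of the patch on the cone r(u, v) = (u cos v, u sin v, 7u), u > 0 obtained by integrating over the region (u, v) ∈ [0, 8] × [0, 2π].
Area = 320*sqrt(2)*pi

Area = ∫∫ √(EG − F²) du dv with √(EG − F²) = 5*sqrt(2)*Abs(u). Integrating over [0, 8] × [0, 2π] gives 320*sqrt(2)*pi.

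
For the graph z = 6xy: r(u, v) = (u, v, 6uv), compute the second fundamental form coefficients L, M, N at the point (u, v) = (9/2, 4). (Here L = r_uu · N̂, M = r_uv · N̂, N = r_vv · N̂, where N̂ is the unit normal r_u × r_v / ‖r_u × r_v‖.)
L = 0;  M = 3*sqrt(1306)/653;  N = 0

Compute the unit normal N̂(u, v) = (-6*v/sqrt(36*u^2 + 36*v^2 + 1), -6*u/sqrt(36*u^2 + 36*v^2 + 1), 1/sqrt(36*u^2 + 36*v^2 + 1)), and the second partials r_uu, r_uv, r_vv. Take dot products:
  L(u, v) = r_uu · N̂ = 0,
  M(u, v) = r_uv · N̂ = 6/sqrt(36*u^2 + 36*v^2 + 1),
  N(u, v) = r_vv · N̂ = 0.
Evaluating at (u, v) = (9/2, 4):
  L = 0, M = 3*sqrt(1306)/653, N = 0.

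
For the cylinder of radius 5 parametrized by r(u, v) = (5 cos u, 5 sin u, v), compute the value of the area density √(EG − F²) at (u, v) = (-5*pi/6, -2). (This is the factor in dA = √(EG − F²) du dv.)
√(EG − F²)|_{(-5*pi/6, -2)} = 5

E = 25, F = 0, G = 1, so EG − F² = 25. Taking the positive square root: √(EG − F²) = 5. At (u, v) = (-5*pi/6, -2): 5.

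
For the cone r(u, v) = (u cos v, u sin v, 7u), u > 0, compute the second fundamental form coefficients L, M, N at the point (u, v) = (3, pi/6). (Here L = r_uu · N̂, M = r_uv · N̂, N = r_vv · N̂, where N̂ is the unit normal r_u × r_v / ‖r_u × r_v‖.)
L = 0;  M = 0;  N = 21*sqrt(2)/10

Compute the unit normal N̂(u, v) = (-7*sqrt(2)*u*cos(v)/(10*Abs(u)), -7*sqrt(2)*u*sin(v)/(10*Abs(u)), sqrt(2)*u/(10*Abs(u))), and the second partials r_uu, r_uv, r_vv. Take dot products:
  L(u, v) = r_uu · N̂ = 0,
  M(u, v) = r_uv · N̂ = 0,
  N(u, v) = r_vv · N̂ = 7*sqrt(2)*u^2/(10*Abs(u)).
Evaluating at (u, v) = (3, pi/6):
  L = 0, M = 0, N = 21*sqrt(2)/10.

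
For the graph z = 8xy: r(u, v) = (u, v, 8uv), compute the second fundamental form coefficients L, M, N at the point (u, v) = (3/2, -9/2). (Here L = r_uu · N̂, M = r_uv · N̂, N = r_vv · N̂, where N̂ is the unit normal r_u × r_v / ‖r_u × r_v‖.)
L = 0;  M = 8*sqrt(1441)/1441;  N = 0

Compute the unit normal N̂(u, v) = (-8*v/sqrt(64*u^2 + 64*v^2 + 1), -8*u/sqrt(64*u^2 + 64*v^2 + 1), 1/sqrt(64*u^2 + 64*v^2 + 1)), and the second partials r_uu, r_uv, r_vv. Take dot products:
  L(u, v) = r_uu · N̂ = 0,
  M(u, v) = r_uv · N̂ = 8/sqrt(64*u^2 + 64*v^2 + 1),
  N(u, v) = r_vv · N̂ = 0.
Evaluating at (u, v) = (3/2, -9/2):
  L = 0, M = 8*sqrt(1441)/1441, N = 0.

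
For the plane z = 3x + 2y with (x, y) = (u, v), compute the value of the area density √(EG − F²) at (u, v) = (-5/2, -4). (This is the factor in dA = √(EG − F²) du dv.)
√(EG − F²)|_{(-5/2, -4)} = sqrt(14)

E = 10, F = 6, G = 5, so EG − F² = 14. Taking the positive square root: √(EG − F²) = sqrt(14). At (u, v) = (-5/2, -4): sqrt(14).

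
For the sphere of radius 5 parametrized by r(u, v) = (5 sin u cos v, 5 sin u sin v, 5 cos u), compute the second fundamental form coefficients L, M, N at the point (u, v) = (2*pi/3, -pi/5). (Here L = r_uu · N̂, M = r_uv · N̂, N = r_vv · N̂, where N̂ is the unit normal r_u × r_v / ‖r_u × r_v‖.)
L = -5;  M = 0;  N = -15/4

Compute the unit normal N̂(u, v) = (sin(u)^2*cos(v)/Abs(sin(u)), sin(u)^2*sin(v)/Abs(sin(u)), sin(2*u)/(2*Abs(sin(u)))), and the second partials r_uu, r_uv, r_vv. Take dot products:
  L(u, v) = r_uu · N̂ = -5*sin(u)/Abs(sin(u)),
  M(u, v) = r_uv · N̂ = 0,
  N(u, v) = r_vv · N̂ = -5*sin(u)^3/Abs(sin(u)).
Evaluating at (u, v) = (2*pi/3, -pi/5):
  L = -5, M = 0, N = -15/4.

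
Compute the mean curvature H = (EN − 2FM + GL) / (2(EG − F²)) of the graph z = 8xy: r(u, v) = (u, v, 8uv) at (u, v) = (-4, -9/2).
H = -9216*sqrt(2321)/5387041

With E = 64*v^2 + 1, F = 64*u*v, G = 64*u^2 + 1, L = 0, M = 8/sqrt(64*u^2 + 64*v^2 + 1), N = 0, assemble
  H = (EN − 2FM + GL) / (2(EG − F²)) = -512*u*v/(64*u^2 + 64*v^2 + 1)^(3/2).
At (u, v) = (-4, -9/2): H = -9216*sqrt(2321)/5387041.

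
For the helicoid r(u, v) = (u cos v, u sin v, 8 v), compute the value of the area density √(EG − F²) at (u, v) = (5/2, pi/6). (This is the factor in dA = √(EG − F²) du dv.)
√(EG − F²)|_{(5/2, pi/6)} = sqrt(281)/2

E = 1, F = 0, G = u^2 + 64, so EG − F² = u^2 + 64. Taking the positive square root: √(EG − F²) = sqrt(u^2 + 64). At (u, v) = (5/2, pi/6): sqrt(281)/2.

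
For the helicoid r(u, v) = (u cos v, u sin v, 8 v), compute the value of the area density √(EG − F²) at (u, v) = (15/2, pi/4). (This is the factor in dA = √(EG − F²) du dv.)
√(EG − F²)|_{(15/2, pi/4)} = sqrt(481)/2

E = 1, F = 0, G = u^2 + 64, so EG − F² = u^2 + 64. Taking the positive square root: √(EG − F²) = sqrt(u^2 + 64). At (u, v) = (15/2, pi/4): sqrt(481)/2.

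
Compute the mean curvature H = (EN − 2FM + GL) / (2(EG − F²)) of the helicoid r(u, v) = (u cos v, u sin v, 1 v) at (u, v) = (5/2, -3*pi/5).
H = 0

With E = 1, F = 0, G = u^2 + 1, L = 0, M = -1/sqrt(u^2 + 1), N = 0, assemble
  H = (EN − 2FM + GL) / (2(EG − F²)) = 0.
At (u, v) = (5/2, -3*pi/5): H = 0.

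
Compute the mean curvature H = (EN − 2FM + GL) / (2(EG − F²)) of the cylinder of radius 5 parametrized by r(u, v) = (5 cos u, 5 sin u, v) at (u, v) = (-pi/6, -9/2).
H = -1/10

With E = 25, F = 0, G = 1, L = -5, M = 0, N = 0, assemble
  H = (EN − 2FM + GL) / (2(EG − F²)) = -1/10.
At (u, v) = (-pi/6, -9/2): H = -1/10.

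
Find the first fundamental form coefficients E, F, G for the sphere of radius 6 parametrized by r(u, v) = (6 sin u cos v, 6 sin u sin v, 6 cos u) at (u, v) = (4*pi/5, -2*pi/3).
E = 36;  F = 0;  G = 45/2 - 9*sqrt(5)/2

Partials: r_u = (6*cos(u)*cos(v), 6*sin(v)*cos(u), -6*sin(u)), r_v = (-6*sin(u)*sin(v), 6*sin(u)*cos(v), 0). As functions of (u, v):
  E = r_u · r_u = 36,
  F = r_u · r_v = 0,
  G = r_v · r_v = 36*sin(u)^2.
Evaluating at (u, v) = (4*pi/5, -2*pi/3): E = 36, F = 0, G = 45/2 - 9*sqrt(5)/2.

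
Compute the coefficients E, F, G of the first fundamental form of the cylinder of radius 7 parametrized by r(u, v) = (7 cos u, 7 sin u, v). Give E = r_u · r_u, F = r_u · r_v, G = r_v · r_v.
E = 49;  F = 0;  G = 1

Compute partials: r_u = (-7*sin(u), 7*cos(u), 0), r_v = (0, 0, 1). Then
  E = r_u · r_u = 49,
  F = r_u · r_v = 0,
  G = r_v · r_v = 1.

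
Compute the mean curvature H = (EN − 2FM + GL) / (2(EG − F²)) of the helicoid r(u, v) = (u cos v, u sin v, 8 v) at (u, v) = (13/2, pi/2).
H = 0

With E = 1, F = 0, G = u^2 + 64, L = 0, M = -8/sqrt(u^2 + 64), N = 0, assemble
  H = (EN − 2FM + GL) / (2(EG − F²)) = 0.
At (u, v) = (13/2, pi/2): H = 0.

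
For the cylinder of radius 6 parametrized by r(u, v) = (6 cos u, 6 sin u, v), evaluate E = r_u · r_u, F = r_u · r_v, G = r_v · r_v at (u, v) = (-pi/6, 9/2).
E = 36;  F = 0;  G = 1

Partials: r_u = (-6*sin(u), 6*cos(u), 0), r_v = (0, 0, 1). As functions of (u, v):
  E = r_u · r_u = 36,
  F = r_u · r_v = 0,
  G = r_v · r_v = 1.
Evaluating at (u, v) = (-pi/6, 9/2): E = 36, F = 0, G = 1.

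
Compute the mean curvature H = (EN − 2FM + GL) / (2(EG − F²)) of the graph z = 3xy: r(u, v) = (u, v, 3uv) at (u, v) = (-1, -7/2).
H = -756*sqrt(481)/231361

With E = 9*v^2 + 1, F = 9*u*v, G = 9*u^2 + 1, L = 0, M = 3/sqrt(9*u^2 + 9*v^2 + 1), N = 0, assemble
  H = (EN − 2FM + GL) / (2(EG − F²)) = -27*u*v/(9*u^2 + 9*v^2 + 1)^(3/2).
At (u, v) = (-1, -7/2): H = -756*sqrt(481)/231361.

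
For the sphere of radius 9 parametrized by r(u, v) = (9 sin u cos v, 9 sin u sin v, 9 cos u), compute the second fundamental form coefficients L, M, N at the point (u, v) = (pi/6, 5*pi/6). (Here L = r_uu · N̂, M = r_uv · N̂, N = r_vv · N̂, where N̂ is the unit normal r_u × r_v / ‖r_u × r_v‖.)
L = -9;  M = 0;  N = -9/4

Compute the unit normal N̂(u, v) = (sin(u)^2*cos(v)/Abs(sin(u)), sin(u)^2*sin(v)/Abs(sin(u)), sin(2*u)/(2*Abs(sin(u)))), and the second partials r_uu, r_uv, r_vv. Take dot products:
  L(u, v) = r_uu · N̂ = -9*sin(u)/Abs(sin(u)),
  M(u, v) = r_uv · N̂ = 0,
  N(u, v) = r_vv · N̂ = -9*sin(u)^3/Abs(sin(u)).
Evaluating at (u, v) = (pi/6, 5*pi/6):
  L = -9, M = 0, N = -9/4.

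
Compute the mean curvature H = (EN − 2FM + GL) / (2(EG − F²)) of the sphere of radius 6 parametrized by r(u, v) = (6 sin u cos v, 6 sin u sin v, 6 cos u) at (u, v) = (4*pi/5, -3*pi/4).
H = -1/6

With E = 36, F = 0, G = 36*sin(u)^2, L = -6*sin(u)/Abs(sin(u)), M = 0, N = -6*sin(u)^3/Abs(sin(u)), assemble
  H = (EN − 2FM + GL) / (2(EG − F²)) = -sin(u)/(6*Abs(sin(u))).
At (u, v) = (4*pi/5, -3*pi/4): H = -1/6.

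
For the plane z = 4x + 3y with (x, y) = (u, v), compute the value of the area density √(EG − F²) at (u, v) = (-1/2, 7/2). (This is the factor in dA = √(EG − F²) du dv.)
√(EG − F²)|_{(-1/2, 7/2)} = sqrt(26)

E = 17, F = 12, G = 10, so EG − F² = 26. Taking the positive square root: √(EG − F²) = sqrt(26). At (u, v) = (-1/2, 7/2): sqrt(26).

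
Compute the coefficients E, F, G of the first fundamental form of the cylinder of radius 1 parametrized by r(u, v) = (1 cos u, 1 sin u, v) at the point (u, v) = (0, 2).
E = 1;  F = 0;  G = 1

Partials: r_u = (-sin(u), cos(u), 0), r_v = (0, 0, 1). As functions of (u, v):
  E = r_u · r_u = 1,
  F = r_u · r_v = 0,
  G = r_v · r_v = 1.
Evaluating at (u, v) = (0, 2): E = 1, F = 0, G = 1.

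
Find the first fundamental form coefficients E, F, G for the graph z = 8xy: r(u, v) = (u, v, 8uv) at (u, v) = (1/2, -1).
E = 65;  F = -32;  G = 17

Partials: r_u = (1, 0, 8*v), r_v = (0, 1, 8*u). As functions of (u, v):
  E = r_u · r_u = 64*v^2 + 1,
  F = r_u · r_v = 64*u*v,
  G = r_v · r_v = 64*u^2 + 1.
Evaluating at (u, v) = (1/2, -1): E = 65, F = -32, G = 17.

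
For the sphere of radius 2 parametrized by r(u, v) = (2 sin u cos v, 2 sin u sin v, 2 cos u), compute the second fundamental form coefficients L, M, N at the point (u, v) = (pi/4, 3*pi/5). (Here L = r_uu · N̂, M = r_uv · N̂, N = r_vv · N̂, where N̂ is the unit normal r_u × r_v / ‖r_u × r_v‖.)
L = -2;  M = 0;  N = -1

Compute the unit normal N̂(u, v) = (sin(u)^2*cos(v)/Abs(sin(u)), sin(u)^2*sin(v)/Abs(sin(u)), sin(2*u)/(2*Abs(sin(u)))), and the second partials r_uu, r_uv, r_vv. Take dot products:
  L(u, v) = r_uu · N̂ = -2*sin(u)/Abs(sin(u)),
  M(u, v) = r_uv · N̂ = 0,
  N(u, v) = r_vv · N̂ = -2*sin(u)^3/Abs(sin(u)).
Evaluating at (u, v) = (pi/4, 3*pi/5):
  L = -2, M = 0, N = -1.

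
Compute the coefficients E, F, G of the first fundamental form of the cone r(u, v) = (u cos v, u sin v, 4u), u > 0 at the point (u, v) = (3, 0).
E = 17;  F = 0;  G = 9

Partials: r_u = (cos(v), sin(v), 4), r_v = (-u*sin(v), u*cos(v), 0). As functions of (u, v):
  E = r_u · r_u = 17,
  F = r_u · r_v = 0,
  G = r_v · r_v = u^2.
Evaluating at (u, v) = (3, 0): E = 17, F = 0, G = 9.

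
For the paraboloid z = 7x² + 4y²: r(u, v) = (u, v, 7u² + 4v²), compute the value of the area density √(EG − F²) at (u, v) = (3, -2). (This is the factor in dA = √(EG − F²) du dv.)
√(EG − F²)|_{(3, -2)} = sqrt(2021)

E = 196*u^2 + 1, F = 112*u*v, G = 64*v^2 + 1, so EG − F² = 196*u^2 + 64*v^2 + 1. Taking the positive square root: √(EG − F²) = sqrt(196*u^2 + 64*v^2 + 1). At (u, v) = (3, -2): sqrt(2021).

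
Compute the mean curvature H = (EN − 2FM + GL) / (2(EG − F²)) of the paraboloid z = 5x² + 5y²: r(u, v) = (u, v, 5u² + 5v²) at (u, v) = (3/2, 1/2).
H = 1260*sqrt(251)/63001

With E = 100*u^2 + 1, F = 100*u*v, G = 100*v^2 + 1, L = 10/sqrt(100*u^2 + 100*v^2 + 1), M = 0, N = 10/sqrt(100*u^2 + 100*v^2 + 1), assemble
  H = (EN − 2FM + GL) / (2(EG − F²)) = 10*(50*u^2 + 50*v^2 + 1)/(100*u^2 + 100*v^2 + 1)^(3/2).
At (u, v) = (3/2, 1/2): H = 1260*sqrt(251)/63001.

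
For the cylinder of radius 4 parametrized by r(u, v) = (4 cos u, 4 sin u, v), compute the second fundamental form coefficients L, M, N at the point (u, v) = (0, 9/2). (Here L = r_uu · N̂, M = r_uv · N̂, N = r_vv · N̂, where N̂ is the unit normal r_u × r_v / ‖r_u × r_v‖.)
L = -4;  M = 0;  N = 0

Compute the unit normal N̂(u, v) = (cos(u), sin(u), 0), and the second partials r_uu, r_uv, r_vv. Take dot products:
  L(u, v) = r_uu · N̂ = -4,
  M(u, v) = r_uv · N̂ = 0,
  N(u, v) = r_vv · N̂ = 0.
Evaluating at (u, v) = (0, 9/2):
  L = -4, M = 0, N = 0.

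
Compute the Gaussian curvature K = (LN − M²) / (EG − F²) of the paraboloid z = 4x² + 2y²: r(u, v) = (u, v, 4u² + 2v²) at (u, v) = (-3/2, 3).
K = 32/83521

Coefficients of the first fundamental form: E = 64*u^2 + 1, F = 32*u*v, G = 16*v^2 + 1.
Coefficients of the second fundamental form: L = 8/sqrt(64*u^2 + 16*v^2 + 1), M = 0, N = 4/sqrt(64*u^2 + 16*v^2 + 1).
Assemble K = (LN − M²)/(EG − F²) = 32/(4096*u^4 + 2048*u^2*v^2 + 128*u^2 + 256*v^4 + 32*v^2 + 1). At (u, v) = (-3/2, 3): K = 32/83521.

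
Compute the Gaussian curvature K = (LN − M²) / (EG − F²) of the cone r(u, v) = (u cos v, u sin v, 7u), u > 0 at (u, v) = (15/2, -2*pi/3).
K = 0

Coefficients of the first fundamental form: E = 50, F = 0, G = u^2.
Coefficients of the second fundamental form: L = 0, M = 0, N = 7*sqrt(2)*u^2/(10*Abs(u)).
Assemble K = (LN − M²)/(EG − F²) = 0. At (u, v) = (15/2, -2*pi/3): K = 0.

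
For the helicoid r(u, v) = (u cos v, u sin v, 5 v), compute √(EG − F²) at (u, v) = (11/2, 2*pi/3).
√(EG − F²)|_{(11/2, 2*pi/3)} = sqrt(221)/2

E = 1, F = 0, G = u^2 + 25; EG − F² = u^2 + 25; √(EG − F²) = sqrt(u^2 + 25). At the given point: sqrt(221)/2.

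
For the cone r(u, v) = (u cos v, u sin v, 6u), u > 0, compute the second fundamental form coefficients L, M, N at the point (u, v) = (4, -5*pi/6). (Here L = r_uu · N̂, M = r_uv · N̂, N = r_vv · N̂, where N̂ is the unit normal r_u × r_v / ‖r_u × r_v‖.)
L = 0;  M = 0;  N = 24*sqrt(37)/37

Compute the unit normal N̂(u, v) = (-6*sqrt(37)*u*cos(v)/(37*Abs(u)), -6*sqrt(37)*u*sin(v)/(37*Abs(u)), sqrt(37)*u/(37*Abs(u))), and the second partials r_uu, r_uv, r_vv. Take dot products:
  L(u, v) = r_uu · N̂ = 0,
  M(u, v) = r_uv · N̂ = 0,
  N(u, v) = r_vv · N̂ = 6*sqrt(37)*u^2/(37*Abs(u)).
Evaluating at (u, v) = (4, -5*pi/6):
  L = 0, M = 0, N = 24*sqrt(37)/37.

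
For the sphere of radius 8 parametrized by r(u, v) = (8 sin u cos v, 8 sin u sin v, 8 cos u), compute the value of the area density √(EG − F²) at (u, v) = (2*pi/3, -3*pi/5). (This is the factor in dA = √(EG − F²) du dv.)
√(EG − F²)|_{(2*pi/3, -3*pi/5)} = 32*sqrt(3)

E = 64, F = 0, G = 64*sin(u)^2, so EG − F² = 4096*sin(u)^2. Taking the positive square root: √(EG − F²) = 64*Abs(sin(u)). At (u, v) = (2*pi/3, -3*pi/5): 32*sqrt(3).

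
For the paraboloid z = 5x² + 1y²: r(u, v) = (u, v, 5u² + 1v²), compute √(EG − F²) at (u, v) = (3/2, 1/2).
√(EG − F²)|_{(3/2, 1/2)} = sqrt(227)

E = 100*u^2 + 1, F = 20*u*v, G = 4*v^2 + 1; EG − F² = 100*u^2 + 4*v^2 + 1; √(EG − F²) = sqrt(100*u^2 + 4*v^2 + 1). At the given point: sqrt(227).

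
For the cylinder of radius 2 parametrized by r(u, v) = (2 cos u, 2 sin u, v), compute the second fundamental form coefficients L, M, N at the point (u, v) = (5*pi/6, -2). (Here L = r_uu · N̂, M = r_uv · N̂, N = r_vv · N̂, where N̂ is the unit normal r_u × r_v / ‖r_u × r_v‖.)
L = -2;  M = 0;  N = 0

Compute the unit normal N̂(u, v) = (cos(u), sin(u), 0), and the second partials r_uu, r_uv, r_vv. Take dot products:
  L(u, v) = r_uu · N̂ = -2,
  M(u, v) = r_uv · N̂ = 0,
  N(u, v) = r_vv · N̂ = 0.
Evaluating at (u, v) = (5*pi/6, -2):
  L = -2, M = 0, N = 0.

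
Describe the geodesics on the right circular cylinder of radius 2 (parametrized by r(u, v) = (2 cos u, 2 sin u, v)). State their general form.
The cylinder is flat (K = 0) and locally isometric to the plane via the development (u, v) ↦ (2 u, v). Geodesics are the pre-images of straight lines: circles (v constant), vertical lines (u constant), and helices (v = c · u + d) for constants c, d.

A right cylinder has E = 2², F = 0, G = 1, so EG − F² = 2², and L = −2, M = N = 0, giving K = (LN − M²)/(EG − F²) = 0 everywhere. A flat surface is locally isometric to the Euclidean plane via the map (u, v) ↦ (2 u, v). Straight lines in the (x̃, ỹ) plane pull back to: (a) horizontal circles (v = const), (b) vertical generators (u = const), and (c) helices (2 u tan θ = v, i.e. v = c · u + d).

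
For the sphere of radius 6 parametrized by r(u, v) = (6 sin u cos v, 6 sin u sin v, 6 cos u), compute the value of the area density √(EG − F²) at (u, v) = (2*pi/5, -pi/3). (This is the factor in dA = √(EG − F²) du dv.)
√(EG − F²)|_{(2*pi/5, -pi/3)} = 9*sqrt(2*sqrt(5) + 10)

E = 36, F = 0, G = 36*sin(u)^2, so EG − F² = 1296*sin(u)^2. Taking the positive square root: √(EG − F²) = 36*Abs(sin(u)). At (u, v) = (2*pi/5, -pi/3): 9*sqrt(2*sqrt(5) + 10).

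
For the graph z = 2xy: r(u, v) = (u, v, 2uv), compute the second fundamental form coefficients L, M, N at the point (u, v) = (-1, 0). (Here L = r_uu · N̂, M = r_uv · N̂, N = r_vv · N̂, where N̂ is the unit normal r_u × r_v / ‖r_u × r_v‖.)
L = 0;  M = 2*sqrt(5)/5;  N = 0

Compute the unit normal N̂(u, v) = (-2*v/sqrt(4*u^2 + 4*v^2 + 1), -2*u/sqrt(4*u^2 + 4*v^2 + 1), 1/sqrt(4*u^2 + 4*v^2 + 1)), and the second partials r_uu, r_uv, r_vv. Take dot products:
  L(u, v) = r_uu · N̂ = 0,
  M(u, v) = r_uv · N̂ = 2/sqrt(4*u^2 + 4*v^2 + 1),
  N(u, v) = r_vv · N̂ = 0.
Evaluating at (u, v) = (-1, 0):
  L = 0, M = 2*sqrt(5)/5, N = 0.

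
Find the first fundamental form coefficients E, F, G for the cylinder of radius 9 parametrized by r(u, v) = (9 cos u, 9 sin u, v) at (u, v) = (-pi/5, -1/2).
E = 81;  F = 0;  G = 1

Partials: r_u = (-9*sin(u), 9*cos(u), 0), r_v = (0, 0, 1). As functions of (u, v):
  E = r_u · r_u = 81,
  F = r_u · r_v = 0,
  G = r_v · r_v = 1.
Evaluating at (u, v) = (-pi/5, -1/2): E = 81, F = 0, G = 1.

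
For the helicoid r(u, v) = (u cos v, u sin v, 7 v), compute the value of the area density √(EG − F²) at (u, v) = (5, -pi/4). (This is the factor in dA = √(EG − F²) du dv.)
√(EG − F²)|_{(5, -pi/4)} = sqrt(74)

E = 1, F = 0, G = u^2 + 49, so EG − F² = u^2 + 49. Taking the positive square root: √(EG − F²) = sqrt(u^2 + 49). At (u, v) = (5, -pi/4): sqrt(74).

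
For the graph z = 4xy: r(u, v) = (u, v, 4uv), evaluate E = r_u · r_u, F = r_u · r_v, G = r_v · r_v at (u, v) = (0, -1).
E = 17;  F = 0;  G = 1

Partials: r_u = (1, 0, 4*v), r_v = (0, 1, 4*u). As functions of (u, v):
  E = r_u · r_u = 16*v^2 + 1,
  F = r_u · r_v = 16*u*v,
  G = r_v · r_v = 16*u^2 + 1.
Evaluating at (u, v) = (0, -1): E = 17, F = 0, G = 1.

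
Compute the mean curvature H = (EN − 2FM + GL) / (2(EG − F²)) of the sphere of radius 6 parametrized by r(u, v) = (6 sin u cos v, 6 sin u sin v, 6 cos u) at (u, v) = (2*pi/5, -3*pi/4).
H = -1/6

With E = 36, F = 0, G = 36*sin(u)^2, L = -6*sin(u)/Abs(sin(u)), M = 0, N = -6*sin(u)^3/Abs(sin(u)), assemble
  H = (EN − 2FM + GL) / (2(EG − F²)) = -sin(u)/(6*Abs(sin(u))).
At (u, v) = (2*pi/5, -3*pi/4): H = -1/6.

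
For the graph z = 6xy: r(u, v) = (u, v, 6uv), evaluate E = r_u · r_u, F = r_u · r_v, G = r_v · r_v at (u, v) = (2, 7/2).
E = 442;  F = 252;  G = 145

Partials: r_u = (1, 0, 6*v), r_v = (0, 1, 6*u). As functions of (u, v):
  E = r_u · r_u = 36*v^2 + 1,
  F = r_u · r_v = 36*u*v,
  G = r_v · r_v = 36*u^2 + 1.
Evaluating at (u, v) = (2, 7/2): E = 442, F = 252, G = 145.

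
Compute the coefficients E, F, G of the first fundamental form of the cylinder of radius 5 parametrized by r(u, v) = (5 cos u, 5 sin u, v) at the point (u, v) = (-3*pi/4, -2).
E = 25;  F = 0;  G = 1

Partials: r_u = (-5*sin(u), 5*cos(u), 0), r_v = (0, 0, 1). As functions of (u, v):
  E = r_u · r_u = 25,
  F = r_u · r_v = 0,
  G = r_v · r_v = 1.
Evaluating at (u, v) = (-3*pi/4, -2): E = 25, F = 0, G = 1.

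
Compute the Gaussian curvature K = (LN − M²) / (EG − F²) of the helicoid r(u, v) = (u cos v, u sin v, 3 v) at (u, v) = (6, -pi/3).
K = -1/225

Coefficients of the first fundamental form: E = 1, F = 0, G = u^2 + 9.
Coefficients of the second fundamental form: L = 0, M = -3/sqrt(u^2 + 9), N = 0.
Assemble K = (LN − M²)/(EG − F²) = -9/(u^2 + 9)^2. At (u, v) = (6, -pi/3): K = -1/225.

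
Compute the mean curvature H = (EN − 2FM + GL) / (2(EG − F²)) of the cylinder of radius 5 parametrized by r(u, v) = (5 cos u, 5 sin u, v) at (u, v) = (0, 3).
H = -1/10

With E = 25, F = 0, G = 1, L = -5, M = 0, N = 0, assemble
  H = (EN − 2FM + GL) / (2(EG − F²)) = -1/10.
At (u, v) = (0, 3): H = -1/10.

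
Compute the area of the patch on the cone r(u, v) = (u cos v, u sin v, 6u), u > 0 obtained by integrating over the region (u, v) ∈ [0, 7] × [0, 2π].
Area = 49*sqrt(37)*pi

Area = ∫∫ √(EG − F²) du dv with √(EG − F²) = sqrt(37)*Abs(u). Integrating over [0, 7] × [0, 2π] gives 49*sqrt(37)*pi.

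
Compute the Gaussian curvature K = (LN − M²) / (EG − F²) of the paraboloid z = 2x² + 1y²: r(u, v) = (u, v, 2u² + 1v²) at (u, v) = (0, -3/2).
K = 2/25

Coefficients of the first fundamental form: E = 16*u^2 + 1, F = 8*u*v, G = 4*v^2 + 1.
Coefficients of the second fundamental form: L = 4/sqrt(16*u^2 + 4*v^2 + 1), M = 0, N = 2/sqrt(16*u^2 + 4*v^2 + 1).
Assemble K = (LN − M²)/(EG − F²) = 8/(256*u^4 + 128*u^2*v^2 + 32*u^2 + 16*v^4 + 8*v^2 + 1). At (u, v) = (0, -3/2): K = 2/25.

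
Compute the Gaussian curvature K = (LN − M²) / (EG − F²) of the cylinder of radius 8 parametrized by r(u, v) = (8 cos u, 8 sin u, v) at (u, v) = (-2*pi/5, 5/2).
K = 0

Coefficients of the first fundamental form: E = 64, F = 0, G = 1.
Coefficients of the second fundamental form: L = -8, M = 0, N = 0.
Assemble K = (LN − M²)/(EG − F²) = 0. At (u, v) = (-2*pi/5, 5/2): K = 0.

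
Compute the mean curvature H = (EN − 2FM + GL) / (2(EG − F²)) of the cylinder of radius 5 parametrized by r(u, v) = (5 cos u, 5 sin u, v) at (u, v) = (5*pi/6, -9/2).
H = -1/10

With E = 25, F = 0, G = 1, L = -5, M = 0, N = 0, assemble
  H = (EN − 2FM + GL) / (2(EG − F²)) = -1/10.
At (u, v) = (5*pi/6, -9/2): H = -1/10.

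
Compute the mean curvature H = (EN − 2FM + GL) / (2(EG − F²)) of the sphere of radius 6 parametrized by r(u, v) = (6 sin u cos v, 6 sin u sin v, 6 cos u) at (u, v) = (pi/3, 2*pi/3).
H = -1/6

With E = 36, F = 0, G = 36*sin(u)^2, L = -6*sin(u)/Abs(sin(u)), M = 0, N = -6*sin(u)^3/Abs(sin(u)), assemble
  H = (EN − 2FM + GL) / (2(EG − F²)) = -sin(u)/(6*Abs(sin(u))).
At (u, v) = (pi/3, 2*pi/3): H = -1/6.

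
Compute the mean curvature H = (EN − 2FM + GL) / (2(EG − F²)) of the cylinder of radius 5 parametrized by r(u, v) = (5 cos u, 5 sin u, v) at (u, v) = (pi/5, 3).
H = -1/10

With E = 25, F = 0, G = 1, L = -5, M = 0, N = 0, assemble
  H = (EN − 2FM + GL) / (2(EG − F²)) = -1/10.
At (u, v) = (pi/5, 3): H = -1/10.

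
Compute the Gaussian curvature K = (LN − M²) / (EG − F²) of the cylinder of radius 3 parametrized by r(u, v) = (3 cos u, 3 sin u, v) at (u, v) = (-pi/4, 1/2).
K = 0

Coefficients of the first fundamental form: E = 9, F = 0, G = 1.
Coefficients of the second fundamental form: L = -3, M = 0, N = 0.
Assemble K = (LN − M²)/(EG − F²) = 0. At (u, v) = (-pi/4, 1/2): K = 0.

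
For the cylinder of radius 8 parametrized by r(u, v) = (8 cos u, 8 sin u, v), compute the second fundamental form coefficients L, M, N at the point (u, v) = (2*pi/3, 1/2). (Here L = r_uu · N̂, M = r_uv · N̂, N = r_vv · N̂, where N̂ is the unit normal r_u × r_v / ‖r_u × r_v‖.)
L = -8;  M = 0;  N = 0

Compute the unit normal N̂(u, v) = (cos(u), sin(u), 0), and the second partials r_uu, r_uv, r_vv. Take dot products:
  L(u, v) = r_uu · N̂ = -8,
  M(u, v) = r_uv · N̂ = 0,
  N(u, v) = r_vv · N̂ = 0.
Evaluating at (u, v) = (2*pi/3, 1/2):
  L = -8, M = 0, N = 0.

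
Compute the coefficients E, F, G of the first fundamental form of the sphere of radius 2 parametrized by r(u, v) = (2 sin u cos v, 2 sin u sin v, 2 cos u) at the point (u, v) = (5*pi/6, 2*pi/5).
E = 4;  F = 0;  G = 1

Partials: r_u = (2*cos(u)*cos(v), 2*sin(v)*cos(u), -2*sin(u)), r_v = (-2*sin(u)*sin(v), 2*sin(u)*cos(v), 0). As functions of (u, v):
  E = r_u · r_u = 4,
  F = r_u · r_v = 0,
  G = r_v · r_v = 4*sin(u)^2.
Evaluating at (u, v) = (5*pi/6, 2*pi/5): E = 4, F = 0, G = 1.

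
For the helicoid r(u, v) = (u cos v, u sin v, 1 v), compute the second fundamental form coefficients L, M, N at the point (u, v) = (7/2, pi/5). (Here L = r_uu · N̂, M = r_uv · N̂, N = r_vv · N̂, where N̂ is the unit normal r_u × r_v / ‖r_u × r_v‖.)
L = 0;  M = -2*sqrt(53)/53;  N = 0

Compute the unit normal N̂(u, v) = (sin(v)/sqrt(u^2 + 1), -cos(v)/sqrt(u^2 + 1), u/sqrt(u^2 + 1)), and the second partials r_uu, r_uv, r_vv. Take dot products:
  L(u, v) = r_uu · N̂ = 0,
  M(u, v) = r_uv · N̂ = -1/sqrt(u^2 + 1),
  N(u, v) = r_vv · N̂ = 0.
Evaluating at (u, v) = (7/2, pi/5):
  L = 0, M = -2*sqrt(53)/53, N = 0.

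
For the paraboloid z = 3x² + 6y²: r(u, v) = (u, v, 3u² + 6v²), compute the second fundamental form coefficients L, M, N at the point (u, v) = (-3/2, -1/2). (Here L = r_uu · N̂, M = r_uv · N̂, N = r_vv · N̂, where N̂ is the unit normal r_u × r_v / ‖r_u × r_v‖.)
L = 3*sqrt(118)/59;  M = 0;  N = 6*sqrt(118)/59

Compute the unit normal N̂(u, v) = (-6*u/sqrt(36*u^2 + 144*v^2 + 1), -12*v/sqrt(36*u^2 + 144*v^2 + 1), 1/sqrt(36*u^2 + 144*v^2 + 1)), and the second partials r_uu, r_uv, r_vv. Take dot products:
  L(u, v) = r_uu · N̂ = 6/sqrt(36*u^2 + 144*v^2 + 1),
  M(u, v) = r_uv · N̂ = 0,
  N(u, v) = r_vv · N̂ = 12/sqrt(36*u^2 + 144*v^2 + 1).
Evaluating at (u, v) = (-3/2, -1/2):
  L = 3*sqrt(118)/59, M = 0, N = 6*sqrt(118)/59.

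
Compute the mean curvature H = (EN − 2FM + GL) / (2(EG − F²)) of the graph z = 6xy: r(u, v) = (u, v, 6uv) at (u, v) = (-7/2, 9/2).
H = 3402*sqrt(1171)/1371241

With E = 36*v^2 + 1, F = 36*u*v, G = 36*u^2 + 1, L = 0, M = 6/sqrt(36*u^2 + 36*v^2 + 1), N = 0, assemble
  H = (EN − 2FM + GL) / (2(EG − F²)) = -216*u*v/(36*u^2 + 36*v^2 + 1)^(3/2).
At (u, v) = (-7/2, 9/2): H = 3402*sqrt(1171)/1371241.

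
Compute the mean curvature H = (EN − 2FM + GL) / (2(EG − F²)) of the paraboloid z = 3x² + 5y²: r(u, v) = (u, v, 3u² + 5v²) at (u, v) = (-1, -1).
H = 488*sqrt(137)/18769

With E = 36*u^2 + 1, F = 60*u*v, G = 100*v^2 + 1, L = 6/sqrt(36*u^2 + 100*v^2 + 1), M = 0, N = 10/sqrt(36*u^2 + 100*v^2 + 1), assemble
  H = (EN − 2FM + GL) / (2(EG − F²)) = 4*(45*u^2 + 75*v^2 + 2)/(36*u^2 + 100*v^2 + 1)^(3/2).
At (u, v) = (-1, -1): H = 488*sqrt(137)/18769.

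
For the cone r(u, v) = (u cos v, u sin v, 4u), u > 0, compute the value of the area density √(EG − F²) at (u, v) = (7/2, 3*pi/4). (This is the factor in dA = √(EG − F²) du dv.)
√(EG − F²)|_{(7/2, 3*pi/4)} = 7*sqrt(17)/2

E = 17, F = 0, G = u^2, so EG − F² = 17*u^2. Taking the positive square root: √(EG − F²) = sqrt(17)*Abs(u). At (u, v) = (7/2, 3*pi/4): 7*sqrt(17)/2.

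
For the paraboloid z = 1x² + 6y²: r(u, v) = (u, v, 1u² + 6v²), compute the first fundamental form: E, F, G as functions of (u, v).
E = 4*u^2 + 1;  F = 24*u*v;  G = 144*v^2 + 1

Compute partials: r_u = (1, 0, 2*u), r_v = (0, 1, 12*v). Then
  E = r_u · r_u = 4*u^2 + 1,
  F = r_u · r_v = 24*u*v,
  G = r_v · r_v = 144*v^2 + 1.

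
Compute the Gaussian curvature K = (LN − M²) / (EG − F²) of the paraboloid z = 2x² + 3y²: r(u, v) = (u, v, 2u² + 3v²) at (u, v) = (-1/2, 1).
K = 24/1681

Coefficients of the first fundamental form: E = 16*u^2 + 1, F = 24*u*v, G = 36*v^2 + 1.
Coefficients of the second fundamental form: L = 4/sqrt(16*u^2 + 36*v^2 + 1), M = 0, N = 6/sqrt(16*u^2 + 36*v^2 + 1).
Assemble K = (LN − M²)/(EG − F²) = 24/(256*u^4 + 1152*u^2*v^2 + 32*u^2 + 1296*v^4 + 72*v^2 + 1). At (u, v) = (-1/2, 1): K = 24/1681.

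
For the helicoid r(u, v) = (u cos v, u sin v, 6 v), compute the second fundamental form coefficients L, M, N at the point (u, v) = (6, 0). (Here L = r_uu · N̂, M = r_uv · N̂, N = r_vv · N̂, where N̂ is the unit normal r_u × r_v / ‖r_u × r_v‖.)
L = 0;  M = -sqrt(2)/2;  N = 0

Compute the unit normal N̂(u, v) = (6*sin(v)/sqrt(u^2 + 36), -6*cos(v)/sqrt(u^2 + 36), u/sqrt(u^2 + 36)), and the second partials r_uu, r_uv, r_vv. Take dot products:
  L(u, v) = r_uu · N̂ = 0,
  M(u, v) = r_uv · N̂ = -6/sqrt(u^2 + 36),
  N(u, v) = r_vv · N̂ = 0.
Evaluating at (u, v) = (6, 0):
  L = 0, M = -sqrt(2)/2, N = 0.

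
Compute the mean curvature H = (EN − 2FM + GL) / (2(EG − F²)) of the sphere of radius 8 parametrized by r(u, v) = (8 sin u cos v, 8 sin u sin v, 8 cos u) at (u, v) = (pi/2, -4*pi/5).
H = -1/8

With E = 64, F = 0, G = 64*sin(u)^2, L = -8*sin(u)/Abs(sin(u)), M = 0, N = -8*sin(u)^3/Abs(sin(u)), assemble
  H = (EN − 2FM + GL) / (2(EG − F²)) = -sin(u)/(8*Abs(sin(u))).
At (u, v) = (pi/2, -4*pi/5): H = -1/8.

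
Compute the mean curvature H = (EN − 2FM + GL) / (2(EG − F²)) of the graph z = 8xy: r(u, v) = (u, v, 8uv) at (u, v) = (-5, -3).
H = -7680*sqrt(2177)/4739329

With E = 64*v^2 + 1, F = 64*u*v, G = 64*u^2 + 1, L = 0, M = 8/sqrt(64*u^2 + 64*v^2 + 1), N = 0, assemble
  H = (EN − 2FM + GL) / (2(EG − F²)) = -512*u*v/(64*u^2 + 64*v^2 + 1)^(3/2).
At (u, v) = (-5, -3): H = -7680*sqrt(2177)/4739329.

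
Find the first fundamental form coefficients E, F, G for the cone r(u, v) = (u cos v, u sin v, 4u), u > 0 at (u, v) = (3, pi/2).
E = 17;  F = 0;  G = 9

Partials: r_u = (cos(v), sin(v), 4), r_v = (-u*sin(v), u*cos(v), 0). As functions of (u, v):
  E = r_u · r_u = 17,
  F = r_u · r_v = 0,
  G = r_v · r_v = u^2.
Evaluating at (u, v) = (3, pi/2): E = 17, F = 0, G = 9.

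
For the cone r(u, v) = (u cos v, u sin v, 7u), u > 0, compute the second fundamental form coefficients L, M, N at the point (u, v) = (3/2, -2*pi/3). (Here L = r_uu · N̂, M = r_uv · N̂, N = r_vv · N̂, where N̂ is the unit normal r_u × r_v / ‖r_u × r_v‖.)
L = 0;  M = 0;  N = 21*sqrt(2)/20

Compute the unit normal N̂(u, v) = (-7*sqrt(2)*u*cos(v)/(10*Abs(u)), -7*sqrt(2)*u*sin(v)/(10*Abs(u)), sqrt(2)*u/(10*Abs(u))), and the second partials r_uu, r_uv, r_vv. Take dot products:
  L(u, v) = r_uu · N̂ = 0,
  M(u, v) = r_uv · N̂ = 0,
  N(u, v) = r_vv · N̂ = 7*sqrt(2)*u^2/(10*Abs(u)).
Evaluating at (u, v) = (3/2, -2*pi/3):
  L = 0, M = 0, N = 21*sqrt(2)/20.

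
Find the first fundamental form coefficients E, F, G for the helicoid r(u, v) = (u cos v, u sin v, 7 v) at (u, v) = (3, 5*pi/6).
E = 1;  F = 0;  G = 58

Partials: r_u = (cos(v), sin(v), 0), r_v = (-u*sin(v), u*cos(v), 7). As functions of (u, v):
  E = r_u · r_u = 1,
  F = r_u · r_v = 0,
  G = r_v · r_v = u^2 + 49.
Evaluating at (u, v) = (3, 5*pi/6): E = 1, F = 0, G = 58.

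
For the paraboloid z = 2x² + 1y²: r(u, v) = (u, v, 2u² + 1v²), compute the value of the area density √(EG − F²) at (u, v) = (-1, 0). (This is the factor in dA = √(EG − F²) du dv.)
√(EG − F²)|_{(-1, 0)} = sqrt(17)

E = 16*u^2 + 1, F = 8*u*v, G = 4*v^2 + 1, so EG − F² = 16*u^2 + 4*v^2 + 1. Taking the positive square root: √(EG − F²) = sqrt(16*u^2 + 4*v^2 + 1). At (u, v) = (-1, 0): sqrt(17).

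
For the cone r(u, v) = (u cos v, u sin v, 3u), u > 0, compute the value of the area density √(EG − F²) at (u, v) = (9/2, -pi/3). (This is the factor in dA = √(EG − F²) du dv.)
√(EG − F²)|_{(9/2, -pi/3)} = 9*sqrt(10)/2

E = 10, F = 0, G = u^2, so EG − F² = 10*u^2. Taking the positive square root: √(EG − F²) = sqrt(10)*Abs(u). At (u, v) = (9/2, -pi/3): 9*sqrt(10)/2.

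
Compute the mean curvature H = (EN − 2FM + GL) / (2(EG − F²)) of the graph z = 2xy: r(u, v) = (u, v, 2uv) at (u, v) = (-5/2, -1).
H = -sqrt(30)/45

With E = 4*v^2 + 1, F = 4*u*v, G = 4*u^2 + 1, L = 0, M = 2/sqrt(4*u^2 + 4*v^2 + 1), N = 0, assemble
  H = (EN − 2FM + GL) / (2(EG − F²)) = -8*u*v/(4*u^2 + 4*v^2 + 1)^(3/2).
At (u, v) = (-5/2, -1): H = -sqrt(30)/45.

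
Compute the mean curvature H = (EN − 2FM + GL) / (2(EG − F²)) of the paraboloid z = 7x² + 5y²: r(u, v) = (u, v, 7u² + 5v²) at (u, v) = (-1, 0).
H = 992*sqrt(197)/38809

With E = 196*u^2 + 1, F = 140*u*v, G = 100*v^2 + 1, L = 14/sqrt(196*u^2 + 100*v^2 + 1), M = 0, N = 10/sqrt(196*u^2 + 100*v^2 + 1), assemble
  H = (EN − 2FM + GL) / (2(EG − F²)) = 4*(245*u^2 + 175*v^2 + 3)/(196*u^2 + 100*v^2 + 1)^(3/2).
At (u, v) = (-1, 0): H = 992*sqrt(197)/38809.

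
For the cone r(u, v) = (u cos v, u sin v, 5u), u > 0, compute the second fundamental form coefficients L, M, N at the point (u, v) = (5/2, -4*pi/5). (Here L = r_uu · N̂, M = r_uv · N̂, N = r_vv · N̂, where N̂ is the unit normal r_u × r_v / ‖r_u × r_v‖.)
L = 0;  M = 0;  N = 25*sqrt(26)/52

Compute the unit normal N̂(u, v) = (-5*sqrt(26)*u*cos(v)/(26*Abs(u)), -5*sqrt(26)*u*sin(v)/(26*Abs(u)), sqrt(26)*u/(26*Abs(u))), and the second partials r_uu, r_uv, r_vv. Take dot products:
  L(u, v) = r_uu · N̂ = 0,
  M(u, v) = r_uv · N̂ = 0,
  N(u, v) = r_vv · N̂ = 5*sqrt(26)*u^2/(26*Abs(u)).
Evaluating at (u, v) = (5/2, -4*pi/5):
  L = 0, M = 0, N = 25*sqrt(26)/52.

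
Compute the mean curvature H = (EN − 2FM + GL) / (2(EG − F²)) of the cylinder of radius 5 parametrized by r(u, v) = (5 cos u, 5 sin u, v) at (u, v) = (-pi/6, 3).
H = -1/10

With E = 25, F = 0, G = 1, L = -5, M = 0, N = 0, assemble
  H = (EN − 2FM + GL) / (2(EG − F²)) = -1/10.
At (u, v) = (-pi/6, 3): H = -1/10.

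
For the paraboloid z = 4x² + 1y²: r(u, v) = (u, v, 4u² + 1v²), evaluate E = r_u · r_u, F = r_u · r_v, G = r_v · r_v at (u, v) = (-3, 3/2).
E = 577;  F = -72;  G = 10

Partials: r_u = (1, 0, 8*u), r_v = (0, 1, 2*v). As functions of (u, v):
  E = r_u · r_u = 64*u^2 + 1,
  F = r_u · r_v = 16*u*v,
  G = r_v · r_v = 4*v^2 + 1.
Evaluating at (u, v) = (-3, 3/2): E = 577, F = -72, G = 10.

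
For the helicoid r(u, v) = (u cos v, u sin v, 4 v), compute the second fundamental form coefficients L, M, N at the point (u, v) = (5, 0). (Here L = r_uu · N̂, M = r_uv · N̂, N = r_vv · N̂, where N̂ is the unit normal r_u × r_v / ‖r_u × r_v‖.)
L = 0;  M = -4*sqrt(41)/41;  N = 0

Compute the unit normal N̂(u, v) = (4*sin(v)/sqrt(u^2 + 16), -4*cos(v)/sqrt(u^2 + 16), u/sqrt(u^2 + 16)), and the second partials r_uu, r_uv, r_vv. Take dot products:
  L(u, v) = r_uu · N̂ = 0,
  M(u, v) = r_uv · N̂ = -4/sqrt(u^2 + 16),
  N(u, v) = r_vv · N̂ = 0.
Evaluating at (u, v) = (5, 0):
  L = 0, M = -4*sqrt(41)/41, N = 0.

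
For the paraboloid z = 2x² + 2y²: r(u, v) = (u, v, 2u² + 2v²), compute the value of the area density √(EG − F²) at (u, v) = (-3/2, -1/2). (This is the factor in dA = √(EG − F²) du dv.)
√(EG − F²)|_{(-3/2, -1/2)} = sqrt(41)

E = 16*u^2 + 1, F = 16*u*v, G = 16*v^2 + 1, so EG − F² = 16*u^2 + 16*v^2 + 1. Taking the positive square root: √(EG − F²) = sqrt(16*u^2 + 16*v^2 + 1). At (u, v) = (-3/2, -1/2): sqrt(41).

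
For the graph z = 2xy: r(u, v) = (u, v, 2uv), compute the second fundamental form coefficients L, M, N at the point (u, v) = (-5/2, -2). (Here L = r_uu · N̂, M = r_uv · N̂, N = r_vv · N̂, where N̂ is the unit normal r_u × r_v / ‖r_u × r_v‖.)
L = 0;  M = sqrt(42)/21;  N = 0

Compute the unit normal N̂(u, v) = (-2*v/sqrt(4*u^2 + 4*v^2 + 1), -2*u/sqrt(4*u^2 + 4*v^2 + 1), 1/sqrt(4*u^2 + 4*v^2 + 1)), and the second partials r_uu, r_uv, r_vv. Take dot products:
  L(u, v) = r_uu · N̂ = 0,
  M(u, v) = r_uv · N̂ = 2/sqrt(4*u^2 + 4*v^2 + 1),
  N(u, v) = r_vv · N̂ = 0.
Evaluating at (u, v) = (-5/2, -2):
  L = 0, M = sqrt(42)/21, N = 0.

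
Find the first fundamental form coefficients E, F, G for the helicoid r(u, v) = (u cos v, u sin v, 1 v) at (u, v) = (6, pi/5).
E = 1;  F = 0;  G = 37

Partials: r_u = (cos(v), sin(v), 0), r_v = (-u*sin(v), u*cos(v), 1). As functions of (u, v):
  E = r_u · r_u = 1,
  F = r_u · r_v = 0,
  G = r_v · r_v = u^2 + 1.
Evaluating at (u, v) = (6, pi/5): E = 1, F = 0, G = 37.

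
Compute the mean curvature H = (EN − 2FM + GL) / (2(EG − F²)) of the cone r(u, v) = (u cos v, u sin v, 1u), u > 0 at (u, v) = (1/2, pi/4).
H = sqrt(2)/2

With E = 2, F = 0, G = u^2, L = 0, M = 0, N = sqrt(2)*u^2/(2*Abs(u)), assemble
  H = (EN − 2FM + GL) / (2(EG − F²)) = sqrt(2)/(4*Abs(u)).
At (u, v) = (1/2, pi/4): H = sqrt(2)/2.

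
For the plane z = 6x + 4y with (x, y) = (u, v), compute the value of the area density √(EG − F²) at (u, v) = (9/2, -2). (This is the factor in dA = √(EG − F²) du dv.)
√(EG − F²)|_{(9/2, -2)} = sqrt(53)

E = 37, F = 24, G = 17, so EG − F² = 53. Taking the positive square root: √(EG − F²) = sqrt(53). At (u, v) = (9/2, -2): sqrt(53).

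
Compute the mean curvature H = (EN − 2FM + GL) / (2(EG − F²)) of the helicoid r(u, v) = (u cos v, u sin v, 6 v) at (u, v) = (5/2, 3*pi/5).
H = 0

With E = 1, F = 0, G = u^2 + 36, L = 0, M = -6/sqrt(u^2 + 36), N = 0, assemble
  H = (EN − 2FM + GL) / (2(EG − F²)) = 0.
At (u, v) = (5/2, 3*pi/5): H = 0.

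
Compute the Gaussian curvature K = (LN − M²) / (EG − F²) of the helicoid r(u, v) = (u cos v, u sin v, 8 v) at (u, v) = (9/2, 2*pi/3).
K = -1024/113569

Coefficients of the first fundamental form: E = 1, F = 0, G = u^2 + 64.
Coefficients of the second fundamental form: L = 0, M = -8/sqrt(u^2 + 64), N = 0.
Assemble K = (LN − M²)/(EG − F²) = -64/(u^2 + 64)^2. At (u, v) = (9/2, 2*pi/3): K = -1024/113569.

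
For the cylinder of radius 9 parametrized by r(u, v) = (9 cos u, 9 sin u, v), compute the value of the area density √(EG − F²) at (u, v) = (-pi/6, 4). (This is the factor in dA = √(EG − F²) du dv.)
√(EG − F²)|_{(-pi/6, 4)} = 9

E = 81, F = 0, G = 1, so EG − F² = 81. Taking the positive square root: √(EG − F²) = 9. At (u, v) = (-pi/6, 4): 9.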